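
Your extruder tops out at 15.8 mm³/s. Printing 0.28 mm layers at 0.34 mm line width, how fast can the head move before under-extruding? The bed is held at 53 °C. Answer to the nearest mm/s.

166 mm/s

Bead cross-section: 0.28 × 0.34 → 0.0952 mm².
v_max = Q/A = 15.8/0.0952 = 165.97 mm/s → 166 mm/s.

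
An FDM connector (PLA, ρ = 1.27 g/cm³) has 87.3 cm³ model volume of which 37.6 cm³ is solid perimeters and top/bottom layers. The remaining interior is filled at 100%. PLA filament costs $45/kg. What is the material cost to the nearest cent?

$4.99

Volume inside the shell: 87.3 − 37.6 → 49.7 cm³.
Infill deposited = 1.00 × 49.7, so 49.7 cm³.
Total extruded = 37.6 + 49.7, so 87.3 cm³.
Mass = 87.3 × 1.27 = 110.871 g.
At $45/kg: 110.871/1000 × 45 = $4.99.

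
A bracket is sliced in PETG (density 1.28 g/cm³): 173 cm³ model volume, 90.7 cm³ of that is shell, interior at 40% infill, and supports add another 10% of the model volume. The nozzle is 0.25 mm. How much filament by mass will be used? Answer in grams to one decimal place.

Interior volume = 173 − 90.7, so 82.3 cm³.
Infill deposited = 0.40 × 82.3 = 32.92 cm³.
Support: 0.10 × 173 → 17.3 cm³.
Total extruded = 90.7 + 32.92 + 17.3, so 140.92 cm³.
Mass: 140.92 × 1.28 → 180.3776 g.

180.4 g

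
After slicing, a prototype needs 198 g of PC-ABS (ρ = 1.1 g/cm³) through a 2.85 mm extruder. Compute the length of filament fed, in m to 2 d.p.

28.22 m

Volume = 198 g / 1.1 g·cm⁻³ = 180 cm³ = 180000 mm³.
Filament cross-section = π × (2.85/2)² = 6.3794 mm².
L = V/A = 180000/6.3794 = 28215.82 mm → 28.22 m.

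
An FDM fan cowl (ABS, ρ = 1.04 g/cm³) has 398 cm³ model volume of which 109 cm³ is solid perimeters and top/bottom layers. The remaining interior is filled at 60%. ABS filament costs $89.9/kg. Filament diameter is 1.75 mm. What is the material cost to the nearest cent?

$26.40

Infill region = 398 − 109 = 289 cm³.
Deposited infill = 0.60 × 289 = 173.4 cm³.
Total extruded = 109 + 173.4 = 282.4 cm³.
Mass = 282.4 × 1.04 = 293.696 g.
At $89.9/kg: 293.696/1000 × 89.9 = $26.40.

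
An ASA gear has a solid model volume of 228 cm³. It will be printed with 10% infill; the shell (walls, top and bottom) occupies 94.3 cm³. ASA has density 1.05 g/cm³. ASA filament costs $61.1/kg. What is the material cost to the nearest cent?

Volume inside the shell = 228 − 94.3 = 133.7 cm³.
Infill deposited = 0.10 × 133.7 = 13.37 cm³.
Deposited volume = 94.3 + 13.37, so 107.67 cm³.
Mass = 107.67 × 1.05, so 113.0535 g.
At $61.1/kg: 113.0535/1000 × 61.1 = $6.91.

$6.91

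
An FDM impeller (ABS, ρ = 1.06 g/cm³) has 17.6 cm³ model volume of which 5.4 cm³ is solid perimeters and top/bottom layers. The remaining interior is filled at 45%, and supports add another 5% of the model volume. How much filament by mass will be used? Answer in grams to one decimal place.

12.5 g

Infill region = 17.6 − 5.4 = 12.2 cm³.
Infill deposited = 0.45 × 12.2 = 5.49 cm³.
Support = 0.05 × 17.6 = 0.88 cm³.
Total extruded = 5.4 + 5.49 + 0.88, so 11.77 cm³.
Mass = 11.77 × 1.06 = 12.4762 g.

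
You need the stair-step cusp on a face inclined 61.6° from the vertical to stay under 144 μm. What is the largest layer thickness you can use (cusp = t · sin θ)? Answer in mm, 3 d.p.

0.164 mm

t = h_c / sin θ = 0.144 / 0.8796 = 0.164 mm.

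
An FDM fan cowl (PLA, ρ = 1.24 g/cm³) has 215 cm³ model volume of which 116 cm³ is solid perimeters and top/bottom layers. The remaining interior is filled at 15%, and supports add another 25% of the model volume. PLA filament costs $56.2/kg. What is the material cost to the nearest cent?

$12.86

Infill region: 215 − 116 → 99 cm³.
Deposited infill: 0.15 × 99 → 14.85 cm³.
Support = 0.25 × 215, so 53.75 cm³.
Total printed volume = 116 + 14.85 + 53.75 = 184.6 cm³.
Mass = 184.6 × 1.24 = 228.904 g.
At $56.2/kg: 228.904/1000 × 56.2 = $12.86.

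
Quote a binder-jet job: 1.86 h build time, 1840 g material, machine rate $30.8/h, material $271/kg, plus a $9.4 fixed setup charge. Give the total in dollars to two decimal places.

$565.33

Machine cost = 30.8 × 1.86, so $57.288.
Material charge = 271 × 1840/1000 = $498.64.
Total = 57.288 + 498.64 + 9.4 = 565.328 ≈ $565.33.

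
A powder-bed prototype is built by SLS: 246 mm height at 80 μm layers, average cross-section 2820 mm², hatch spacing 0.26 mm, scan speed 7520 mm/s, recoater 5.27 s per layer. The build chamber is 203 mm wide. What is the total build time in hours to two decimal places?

5.73 hours

Layer count = ceil(246 / 0.08) = 3075.
Scan path per layer = 2820 / 0.26, so 10846.2 mm.
Per-layer scan time = 10846.2 / 7520, so 1.4423 s.
Layer cycle = 1.4423 + 5.27, so 6.7123 s.
Build time = 3075 × 6.7123 = 20640.3225 s = 5.73 hours.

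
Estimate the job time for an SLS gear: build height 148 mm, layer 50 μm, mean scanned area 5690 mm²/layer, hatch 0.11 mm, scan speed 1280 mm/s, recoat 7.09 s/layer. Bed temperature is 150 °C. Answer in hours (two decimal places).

39.06 hours

Layers = ⌈148/0.05⌉ = 2960.
Hatch length per layer = 5690 / 0.11 = 51727.3 mm.
Scan time per layer = 51727.3 / 1280, so 40.412 s.
Layer cycle: 40.412 + 7.09 → 47.502 s.
Build time = 2960 × 47.502 = 140605.92 s = 39.06 hours.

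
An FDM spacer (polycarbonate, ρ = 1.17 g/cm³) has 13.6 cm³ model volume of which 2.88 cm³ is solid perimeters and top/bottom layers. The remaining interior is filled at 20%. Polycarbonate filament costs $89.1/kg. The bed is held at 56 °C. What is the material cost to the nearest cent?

Infill region: 13.6 − 2.88 → 10.72 cm³.
Infill volume = 0.20 × 10.72, so 2.144 cm³.
Total printed volume: 2.88 + 2.144 → 5.024 cm³.
Mass = 5.024 × 1.17 = 5.87808 g.
Cost = 5.87808 g / 1000 × $89.1/kg = $0.52.

$0.52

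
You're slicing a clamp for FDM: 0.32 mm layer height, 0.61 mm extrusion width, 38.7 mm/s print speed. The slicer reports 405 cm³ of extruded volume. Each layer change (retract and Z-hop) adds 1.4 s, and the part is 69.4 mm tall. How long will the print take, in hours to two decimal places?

14.98 hours

Extrusion cross-section = 0.32 × 0.61, so 0.1952 mm².
Total extruded path = 405000/0.1952 = 2074795.1 mm.
Print-move time: 2074795.1 / 38.7 → 53612.3 s.
Number of layers: 69.4 / 0.32 → 217 (rounded up).
Z-hop total: 217 × 1.4 → 303.8 s.
Altogether 53612.3 + 303.8 = 53916.1 s, i.e. 14.98 hours.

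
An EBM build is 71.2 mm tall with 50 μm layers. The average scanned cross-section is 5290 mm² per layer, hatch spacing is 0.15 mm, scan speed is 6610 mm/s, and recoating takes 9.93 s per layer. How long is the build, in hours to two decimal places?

6.04 hours

Number of layers: 71.2 / 0.05 → 1424 (rounded up).
Hatch length per layer: 5290 / 0.15 → 35266.7 mm.
Per-layer scan time = 35266.7 / 6610 = 5.3354 s.
Layer cycle = 5.3354 + 9.93 = 15.2654 s.
Total: 1424 × 15.2654 s = 21737.9296 s → 6.04 hours.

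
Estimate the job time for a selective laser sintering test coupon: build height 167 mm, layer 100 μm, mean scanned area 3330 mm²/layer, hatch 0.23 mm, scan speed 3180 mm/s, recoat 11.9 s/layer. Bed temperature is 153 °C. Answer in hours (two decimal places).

Layer count = ceil(167 / 0.1) = 1670.
Scan path per layer: 3330 / 0.23 → 14478.3 mm.
Per-layer scan time: 14478.3 / 3180 → 4.5529 s.
Layer cycle = 4.5529 + 11.9, so 16.4529 s.
Total: 1670 × 16.4529 s = 27476.343 s → 7.63 hours.

7.63 hours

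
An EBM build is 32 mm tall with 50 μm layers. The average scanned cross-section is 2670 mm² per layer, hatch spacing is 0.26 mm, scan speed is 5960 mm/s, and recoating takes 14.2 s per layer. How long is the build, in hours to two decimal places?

2.83 hours

Layer count = ceil(32 / 0.05) = 640.
Scan path per layer = 2670 / 0.26 = 10269.2 mm.
Per-layer scan time: 10269.2 / 5960 → 1.723 s.
Layer cycle = 1.723 + 14.2, so 15.923 s.
Total: 640 × 15.923 s = 10190.72 s → 2.83 hours.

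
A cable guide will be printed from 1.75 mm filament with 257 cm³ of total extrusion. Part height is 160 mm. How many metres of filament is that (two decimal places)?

106.85 m

Filament cross-section = π × (1.75/2)² = 2.4053 mm².
L = 257000 mm³ / 2.4053 mm² = 106847.38 mm, i.e. 106.85 m.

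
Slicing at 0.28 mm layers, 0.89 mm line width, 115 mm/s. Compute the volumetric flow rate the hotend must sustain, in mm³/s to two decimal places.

28.66

A = 0.28 × 0.89 = 0.2492 mm².
Volumetric flow = 115 × 0.2492 = 28.66 mm³/s.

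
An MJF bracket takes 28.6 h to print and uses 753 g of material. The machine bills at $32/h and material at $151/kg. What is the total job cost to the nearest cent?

$1028.90

Machine-time cost: 32 × 28.6 → $915.20.
Material charge = 151 × 753/1000, so $113.703.
Total = 915.20 + 113.703 = 1028.903 ≈ $1028.90.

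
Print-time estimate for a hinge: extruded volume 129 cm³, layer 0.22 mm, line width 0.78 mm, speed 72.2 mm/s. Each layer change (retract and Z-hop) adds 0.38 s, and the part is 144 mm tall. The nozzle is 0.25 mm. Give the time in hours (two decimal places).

2.96 hours

Bead cross-section = 0.22 × 0.78 = 0.1716 mm².
Total extruded path = 129000/0.1716 = 751748.3 mm.
Time extruding = 751748.3 / 72.2 = 10412 s.
Layer count = ceil(144 / 0.22) = 655.
Z-hop total = 655 × 0.38 = 248.9 s.
Altogether 10412 + 248.9 = 10660.9 s, i.e. 2.96 hours.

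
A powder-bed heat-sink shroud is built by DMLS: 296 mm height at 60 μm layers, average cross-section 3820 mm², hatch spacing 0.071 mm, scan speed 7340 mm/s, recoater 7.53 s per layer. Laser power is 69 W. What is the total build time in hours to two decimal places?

Layers = ⌈296/0.06⌉ = 4934.
Hatch length per layer = 3820 / 0.071 = 53802.8 mm.
Laser time per layer = 53802.8 / 7340 = 7.3301 s.
Time per layer = 7.3301 + 7.53, so 14.8601 s.
Total: 4934 × 14.8601 s = 73319.7334 s → 20.37 hours.

20.37 hours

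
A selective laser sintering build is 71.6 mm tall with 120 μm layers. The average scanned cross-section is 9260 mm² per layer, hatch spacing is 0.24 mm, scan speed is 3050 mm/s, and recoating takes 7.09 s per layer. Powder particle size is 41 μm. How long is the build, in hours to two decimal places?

Layers = ⌈71.6/0.12⌉ = 597.
Hatch length per layer = 9260 / 0.24 = 38583.3 mm.
Laser time per layer = 38583.3 / 3050 = 12.6503 s.
Layer cycle = 12.6503 + 7.09 = 19.7403 s.
Total: 597 × 19.7403 s = 11784.9591 s → 3.27 hours.

3.27 hours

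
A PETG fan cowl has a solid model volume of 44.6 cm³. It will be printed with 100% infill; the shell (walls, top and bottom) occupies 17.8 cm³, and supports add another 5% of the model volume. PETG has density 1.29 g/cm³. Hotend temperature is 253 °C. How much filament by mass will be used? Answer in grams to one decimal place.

60.4 g

Interior volume = 44.6 − 17.8, so 26.8 cm³.
Infill volume: 1.00 × 26.8 → 26.8 cm³.
Support: 0.05 × 44.6 → 2.23 cm³.
Deposited volume = 17.8 + 26.8 + 2.23, so 46.83 cm³.
Mass = 46.83 × 1.29, so 60.4107 g.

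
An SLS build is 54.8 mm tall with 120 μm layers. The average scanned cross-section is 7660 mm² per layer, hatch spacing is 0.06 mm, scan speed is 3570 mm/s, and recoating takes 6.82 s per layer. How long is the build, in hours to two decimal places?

Layer count = ceil(54.8 / 0.12) = 457.
Scan path per layer = 7660 / 0.06, so 127666.7 mm.
Laser time per layer = 127666.7 / 3570, so 35.761 s.
Per-layer time = 35.761 + 6.82 = 42.581 s.
Total: 457 × 42.581 s = 19459.517 s → 5.41 hours.

5.41 hours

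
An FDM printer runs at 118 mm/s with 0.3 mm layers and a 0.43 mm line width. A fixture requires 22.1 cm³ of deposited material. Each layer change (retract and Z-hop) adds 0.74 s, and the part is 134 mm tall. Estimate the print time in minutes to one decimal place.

29.7 minutes

Line area: 0.3 × 0.43 → 0.129 mm².
Toolpath length = 22.1 cm³ / 0.129 mm² = 22100 / 0.129 = 171317.8 mm.
Print-move time = 171317.8 / 118 = 1451.8 s.
Number of layers: 134 / 0.3 → 447 (rounded up).
Layer-change overhead: 447 × 0.74 → 330.78 s.
Total = 1451.8 + 330.78 = 1782.58 s = 29.7 minutes.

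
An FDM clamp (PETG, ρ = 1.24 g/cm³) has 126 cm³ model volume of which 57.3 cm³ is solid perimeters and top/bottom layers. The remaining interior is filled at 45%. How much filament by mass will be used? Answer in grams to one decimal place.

109.4 g

Infill region = 126 − 57.3 = 68.7 cm³.
Deposited infill: 0.45 × 68.7 → 30.915 cm³.
Total extruded: 57.3 + 30.915 → 88.215 cm³.
Mass = 88.215 × 1.24 = 109.3866 g.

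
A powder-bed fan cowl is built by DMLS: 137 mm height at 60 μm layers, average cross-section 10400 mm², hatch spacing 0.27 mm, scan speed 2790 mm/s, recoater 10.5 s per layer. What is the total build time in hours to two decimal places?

Layers = ⌈137/0.06⌉ = 2284.
Hatch length per layer = 10400 / 0.27, so 38518.5 mm.
Scan time per layer = 38518.5 / 2790 = 13.8059 s.
Layer cycle = 13.8059 + 10.5 = 24.3059 s.
Total: 2284 × 24.3059 s = 55514.6756 s → 15.42 hours.

15.42 hours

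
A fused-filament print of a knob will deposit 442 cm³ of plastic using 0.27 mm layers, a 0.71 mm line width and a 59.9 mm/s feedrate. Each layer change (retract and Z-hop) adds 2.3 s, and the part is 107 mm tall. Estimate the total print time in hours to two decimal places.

Bead cross-section = 0.27 × 0.71 = 0.1917 mm².
Path length: 442000 mm³ / 0.1917 mm² → 2305686 mm.
Extrusion time: 2305686 / 59.9 → 38492.3 s.
Layers = ⌈107/0.27⌉ = 397.
Layer-change overhead = 397 × 2.3 = 913.1 s.
Altogether 38492.3 + 913.1 = 39405.4 s, i.e. 10.95 hours.

10.95 hours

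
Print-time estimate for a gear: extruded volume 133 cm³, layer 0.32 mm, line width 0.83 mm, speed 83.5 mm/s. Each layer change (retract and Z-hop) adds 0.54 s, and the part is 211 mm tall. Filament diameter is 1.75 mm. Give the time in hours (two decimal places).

1.76 hours

Extrusion cross-section = 0.32 × 0.83, so 0.2656 mm².
Toolpath length = 133 cm³ / 0.2656 mm² = 133000 / 0.2656 = 500753 mm.
Time extruding = 500753 / 83.5, so 5997 s.
Number of layers: 211 / 0.32 → 660 (rounded up).
Z-hop total: 660 × 0.54 → 356.4 s.
Total = 5997 + 356.4 = 6353.4 s = 1.76 hours.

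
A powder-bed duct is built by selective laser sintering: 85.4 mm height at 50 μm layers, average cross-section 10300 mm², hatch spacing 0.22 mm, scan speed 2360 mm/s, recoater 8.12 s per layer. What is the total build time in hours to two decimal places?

Number of layers: 85.4 / 0.05 → 1708 (rounded up).
Per-layer scan distance: 10300 / 0.22 → 46818.2 mm.
Per-layer scan time: 46818.2 / 2360 → 19.8382 s.
Layer cycle = 19.8382 + 8.12 = 27.9582 s.
1708 layers × 27.9582 s/layer = 47752.6056 s, i.e. 13.26 hours.

13.26 hours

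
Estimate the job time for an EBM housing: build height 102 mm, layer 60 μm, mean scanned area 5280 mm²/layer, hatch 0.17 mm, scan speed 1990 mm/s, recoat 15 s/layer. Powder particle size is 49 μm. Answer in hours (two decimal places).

14.45 hours

Layer count = ceil(102 / 0.06) = 1700.
Hatch length per layer = 5280 / 0.17, so 31058.8 mm.
Per-layer scan time = 31058.8 / 1990, so 15.6074 s.
Per-layer time = 15.6074 + 15, so 30.6074 s.
Total: 1700 × 30.6074 s = 52032.58 s → 14.45 hours.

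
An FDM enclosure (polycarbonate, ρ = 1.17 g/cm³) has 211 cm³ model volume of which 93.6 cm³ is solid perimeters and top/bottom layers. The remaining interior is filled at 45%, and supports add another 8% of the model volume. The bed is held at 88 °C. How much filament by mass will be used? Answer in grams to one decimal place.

191.1 g

Volume inside the shell = 211 − 93.6, so 117.4 cm³.
Infill deposited = 0.45 × 117.4 = 52.83 cm³.
Support = 0.08 × 211, so 16.88 cm³.
Total extruded = 93.6 + 52.83 + 16.88 = 163.31 cm³.
Mass = 163.31 × 1.17, so 191.0727 g.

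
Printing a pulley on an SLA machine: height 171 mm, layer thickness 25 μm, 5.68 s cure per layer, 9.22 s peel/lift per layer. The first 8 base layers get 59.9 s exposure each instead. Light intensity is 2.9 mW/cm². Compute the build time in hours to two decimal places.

Number of layers: 171 / 0.025 → 6840 (rounded up).
Burn-in layers: 8 × (59.9 + 9.22) → 552.96 s.
Normal layers = 6832 × (5.68 + 9.22) = 101796.8 s.
Total = 552.96 + 101796.8 = 102349.76 s = 28.43 hours.

28.43 hours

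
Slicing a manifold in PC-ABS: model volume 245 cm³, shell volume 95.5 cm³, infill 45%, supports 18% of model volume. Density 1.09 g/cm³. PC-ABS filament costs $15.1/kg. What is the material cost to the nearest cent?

Infill region = 245 − 95.5, so 149.5 cm³.
Deposited infill = 0.45 × 149.5 = 67.275 cm³.
Support = 0.18 × 245 = 44.1 cm³.
Deposited volume = 95.5 + 67.275 + 44.1, so 206.875 cm³.
Mass = 206.875 × 1.09 = 225.49375 g.
At $15.1/kg: 225.49375/1000 × 15.1 = $3.40.

$3.40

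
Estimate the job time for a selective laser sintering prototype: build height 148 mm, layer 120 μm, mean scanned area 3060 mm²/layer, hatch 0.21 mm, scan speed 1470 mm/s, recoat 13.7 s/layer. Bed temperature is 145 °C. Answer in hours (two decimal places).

Layer count = ceil(148 / 0.12) = 1234.
Scan path per layer = 3060 / 0.21 = 14571.4 mm.
Scan time per layer: 14571.4 / 1470 → 9.9125 s.
Time per layer = 9.9125 + 13.7, so 23.6125 s.
Total: 1234 × 23.6125 s = 29137.825 s → 8.09 hours.

8.09 hours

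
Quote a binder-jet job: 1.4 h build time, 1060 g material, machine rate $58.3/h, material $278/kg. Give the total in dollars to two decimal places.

$376.30

Machine cost: 58.3 × 1.4 → $81.62.
Material cost = 278 × 1060/1000, so $294.68.
Job cost: 81.62 + 294.68 = $376.30.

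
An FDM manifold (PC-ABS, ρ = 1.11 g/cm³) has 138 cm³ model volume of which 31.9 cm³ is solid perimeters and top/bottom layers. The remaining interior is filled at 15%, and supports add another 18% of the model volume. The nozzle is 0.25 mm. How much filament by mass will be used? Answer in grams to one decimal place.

Interior volume = 138 − 31.9 = 106.1 cm³.
Infill deposited: 0.15 × 106.1 → 15.915 cm³.
Support = 0.18 × 138 = 24.84 cm³.
Total printed volume = 31.9 + 15.915 + 24.84, so 72.655 cm³.
Mass: 72.655 × 1.11 → 80.64705 g.

80.6 g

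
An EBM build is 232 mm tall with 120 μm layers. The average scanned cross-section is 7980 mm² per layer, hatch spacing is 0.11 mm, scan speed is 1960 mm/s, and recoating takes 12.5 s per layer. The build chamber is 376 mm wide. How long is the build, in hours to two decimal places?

Layer count = ceil(232 / 0.12) = 1934.
Hatch length per layer = 7980 / 0.11, so 72545.5 mm.
Scan time per layer = 72545.5 / 1960 = 37.013 s.
Layer cycle: 37.013 + 12.5 → 49.513 s.
1934 layers × 49.513 s/layer = 95758.142 s, i.e. 26.60 hours.

26.60 hours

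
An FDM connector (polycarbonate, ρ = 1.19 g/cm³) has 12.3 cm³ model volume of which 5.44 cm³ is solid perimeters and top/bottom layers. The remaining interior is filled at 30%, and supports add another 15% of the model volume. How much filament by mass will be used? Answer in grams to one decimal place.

Infill region: 12.3 − 5.44 → 6.86 cm³.
Infill deposited = 0.30 × 6.86 = 2.058 cm³.
Support = 0.15 × 12.3 = 1.845 cm³.
Total printed volume: 5.44 + 2.058 + 1.845 → 9.343 cm³.
Mass = 9.343 × 1.19, so 11.11817 g.

11.1 g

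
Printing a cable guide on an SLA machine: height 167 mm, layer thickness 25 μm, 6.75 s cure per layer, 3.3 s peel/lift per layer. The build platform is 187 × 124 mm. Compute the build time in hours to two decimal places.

Number of layers: 167 / 0.025 → 6680 (rounded up).
Each layer takes = 6.75 + 3.3 = 10.05 s.
Build time: 6680 × 10.05 s = 67134 s, i.e. 18.65 hours.

18.65 hours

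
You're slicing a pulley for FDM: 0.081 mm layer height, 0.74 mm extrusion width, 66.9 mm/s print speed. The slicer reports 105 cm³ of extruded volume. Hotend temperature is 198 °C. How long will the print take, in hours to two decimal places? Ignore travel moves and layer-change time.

7.27 hours

Line area = 0.081 × 0.74 = 0.05994 mm².
Total extruded path = 105000/0.05994 = 1751751.8 mm.
Extrusion time = 1751751.8 / 66.9, so 26184.6 s.
26184.6 s = 7.27 hours.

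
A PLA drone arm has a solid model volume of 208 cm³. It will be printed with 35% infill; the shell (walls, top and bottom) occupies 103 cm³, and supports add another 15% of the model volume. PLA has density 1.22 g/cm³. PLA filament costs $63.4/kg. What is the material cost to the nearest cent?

$13.22

Infill region: 208 − 103 → 105 cm³.
Infill deposited = 0.35 × 105 = 36.75 cm³.
Support: 0.15 × 208 → 31.2 cm³.
Total extruded: 103 + 36.75 + 31.2 → 170.95 cm³.
Mass: 170.95 × 1.22 → 208.559 g.
Cost = 208.559 g / 1000 × $63.4/kg = $13.22.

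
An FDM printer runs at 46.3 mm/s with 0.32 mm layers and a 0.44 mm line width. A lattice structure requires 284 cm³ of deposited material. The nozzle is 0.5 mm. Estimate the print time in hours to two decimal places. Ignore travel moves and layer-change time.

Line area = 0.32 × 0.44 = 0.1408 mm².
Total extruded path = 284000/0.1408 = 2017045.5 mm.
Extrusion time: 2017045.5 / 46.3 → 43564.7 s.
43564.7 s = 12.10 hours.

12.10 hours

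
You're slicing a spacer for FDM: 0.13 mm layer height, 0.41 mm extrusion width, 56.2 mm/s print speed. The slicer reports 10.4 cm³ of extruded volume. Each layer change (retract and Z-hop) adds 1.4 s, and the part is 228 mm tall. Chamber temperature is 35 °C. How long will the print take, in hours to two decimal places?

1.65 hours

Extrusion cross-section: 0.13 × 0.41 → 0.0533 mm².
Path length: 10400 mm³ / 0.0533 mm² → 195122 mm.
Print-move time = 195122 / 56.2 = 3471.9 s.
Number of layers: 228 / 0.13 → 1754 (rounded up).
Z-hop total = 1754 × 1.4, so 2455.6 s.
Total = 3471.9 + 2455.6 = 5927.5 s = 1.65 hours.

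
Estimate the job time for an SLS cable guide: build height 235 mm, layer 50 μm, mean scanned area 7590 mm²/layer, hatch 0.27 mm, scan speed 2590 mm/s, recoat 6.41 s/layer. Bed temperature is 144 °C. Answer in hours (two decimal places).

22.54 hours

Layer count = ceil(235 / 0.05) = 4700.
Per-layer scan distance = 7590 / 0.27 = 28111.1 mm.
Per-layer scan time = 28111.1 / 2590, so 10.8537 s.
Layer cycle = 10.8537 + 6.41, so 17.2637 s.
Total: 4700 × 17.2637 s = 81139.39 s → 22.54 hours.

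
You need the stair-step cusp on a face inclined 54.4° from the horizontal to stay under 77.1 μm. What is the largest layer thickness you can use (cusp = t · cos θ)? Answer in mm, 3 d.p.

0.132 mm

Layer height = cusp / cos(54.4°) = 0.0771 / 0.5821 = 0.132 mm.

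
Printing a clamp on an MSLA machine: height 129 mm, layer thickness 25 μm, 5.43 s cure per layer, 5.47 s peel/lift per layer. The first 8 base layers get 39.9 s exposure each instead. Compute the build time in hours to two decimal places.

15.70 hours

Number of layers: 129 / 0.025 → 5160 (rounded up).
Burn-in layers = 8 × (39.9 + 5.47), so 362.96 s.
Remaining layers = 5152 × (5.43 + 5.47) = 56156.8 s.
Sum: 362.96 + 56156.8 = 56519.76 s → 15.70 hours.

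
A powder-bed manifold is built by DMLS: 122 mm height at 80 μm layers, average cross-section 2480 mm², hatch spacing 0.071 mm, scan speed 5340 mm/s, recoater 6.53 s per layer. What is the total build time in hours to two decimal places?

Layers = ⌈122/0.08⌉ = 1525.
Per-layer scan distance = 2480 / 0.071 = 34929.6 mm.
Laser time per layer = 34929.6 / 5340, so 6.5411 s.
Layer cycle: 6.5411 + 6.53 → 13.0711 s.
Build time = 1525 × 13.0711 = 19933.4275 s = 5.54 hours.

5.54 hours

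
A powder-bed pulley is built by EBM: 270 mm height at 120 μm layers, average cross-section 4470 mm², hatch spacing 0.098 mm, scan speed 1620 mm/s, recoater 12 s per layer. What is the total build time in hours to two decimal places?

Number of layers: 270 / 0.12 → 2250 (rounded up).
Scan path per layer = 4470 / 0.098, so 45612.2 mm.
Per-layer scan time = 45612.2 / 1620 = 28.1557 s.
Layer cycle: 28.1557 + 12 → 40.1557 s.
Total: 2250 × 40.1557 s = 90350.325 s → 25.10 hours.

25.10 hours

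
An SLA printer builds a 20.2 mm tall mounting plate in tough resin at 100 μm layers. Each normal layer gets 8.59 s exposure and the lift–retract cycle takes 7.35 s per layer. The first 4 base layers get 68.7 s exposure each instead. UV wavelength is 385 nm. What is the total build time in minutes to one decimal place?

57.7 minutes

Layer count = ceil(20.2 / 0.1) = 202.
Burn-in layers = 4 × (68.7 + 7.35) = 304.2 s.
Regular layers = 198 × (8.59 + 7.35) = 3156.12 s.
Total = 304.2 + 3156.12 = 3460.32 s = 57.7 minutes.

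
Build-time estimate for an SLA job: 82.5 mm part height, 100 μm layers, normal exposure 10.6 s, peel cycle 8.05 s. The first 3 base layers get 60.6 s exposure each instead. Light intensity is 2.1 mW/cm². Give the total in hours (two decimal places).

4.32 hours

Layer count = ceil(82.5 / 0.1) = 825.
Burn-in layers: 3 × (60.6 + 8.05) → 205.95 s.
Normal layers: 822 × (10.6 + 8.05) → 15330.3 s.
Total = 205.95 + 15330.3 = 15536.25 s = 4.32 hours.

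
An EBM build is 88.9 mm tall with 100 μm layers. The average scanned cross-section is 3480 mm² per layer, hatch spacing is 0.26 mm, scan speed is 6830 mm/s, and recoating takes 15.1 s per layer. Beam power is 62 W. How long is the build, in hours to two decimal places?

4.21 hours

Layer count = ceil(88.9 / 0.1) = 889.
Scan path per layer = 3480 / 0.26, so 13384.6 mm.
Scan time per layer = 13384.6 / 6830 = 1.9597 s.
Per-layer time: 1.9597 + 15.1 → 17.0597 s.
Build time = 889 × 17.0597 = 15166.0733 s = 4.21 hours.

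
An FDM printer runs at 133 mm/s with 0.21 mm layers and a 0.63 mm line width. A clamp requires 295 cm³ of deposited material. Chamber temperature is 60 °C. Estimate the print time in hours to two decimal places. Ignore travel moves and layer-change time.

Extrusion cross-section = 0.21 × 0.63, so 0.1323 mm².
Path length: 295000 mm³ / 0.1323 mm² → 2229780.8 mm.
Extrusion time = 2229780.8 / 133, so 16765.3 s.
16765.3 s = 4.66 hours.

4.66 hours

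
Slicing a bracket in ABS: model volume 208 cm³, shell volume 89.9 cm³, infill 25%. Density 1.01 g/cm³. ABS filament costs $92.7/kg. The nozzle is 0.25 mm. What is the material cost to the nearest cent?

$11.18

Infill region = 208 − 89.9, so 118.1 cm³.
Deposited infill = 0.25 × 118.1, so 29.525 cm³.
Total printed volume: 89.9 + 29.525 → 119.425 cm³.
Mass = 119.425 × 1.01, so 120.61925 g.
Cost = 120.61925 g / 1000 × $92.7/kg = $11.18.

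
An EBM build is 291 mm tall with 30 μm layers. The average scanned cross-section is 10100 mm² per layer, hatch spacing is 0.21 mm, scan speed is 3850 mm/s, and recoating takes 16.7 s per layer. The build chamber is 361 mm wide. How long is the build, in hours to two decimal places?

Layer count = ceil(291 / 0.03) = 9700.
Per-layer scan distance: 10100 / 0.21 → 48095.2 mm.
Per-layer scan time: 48095.2 / 3850 → 12.4923 s.
Layer cycle = 12.4923 + 16.7 = 29.1923 s.
9700 layers × 29.1923 s/layer = 283165.31 s, i.e. 78.66 hours.

78.66 hours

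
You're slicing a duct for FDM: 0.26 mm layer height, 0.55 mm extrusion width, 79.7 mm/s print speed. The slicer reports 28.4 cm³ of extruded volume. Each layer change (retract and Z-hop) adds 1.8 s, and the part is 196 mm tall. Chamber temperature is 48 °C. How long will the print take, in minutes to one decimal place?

Bead cross-section: 0.26 × 0.55 → 0.143 mm².
Total extruded path = 28400/0.143 = 198601.4 mm.
Extrusion time = 198601.4 / 79.7 = 2491.9 s.
Layer count = ceil(196 / 0.26) = 754.
Layer-change overhead = 754 × 1.8, so 1357.2 s.
Total = 2491.9 + 1357.2 = 3849.1 s = 64.2 minutes.

64.2 minutes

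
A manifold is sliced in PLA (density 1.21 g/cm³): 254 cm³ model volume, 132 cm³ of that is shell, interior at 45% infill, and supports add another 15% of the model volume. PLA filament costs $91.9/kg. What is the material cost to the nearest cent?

$25.02

Interior volume = 254 − 132 = 122 cm³.
Infill deposited = 0.45 × 122 = 54.9 cm³.
Support = 0.15 × 254 = 38.1 cm³.
Total printed volume = 132 + 54.9 + 38.1 = 225 cm³.
Mass: 225 × 1.21 → 272.25 g.
Cost = 272.25 g / 1000 × $91.9/kg = $25.02.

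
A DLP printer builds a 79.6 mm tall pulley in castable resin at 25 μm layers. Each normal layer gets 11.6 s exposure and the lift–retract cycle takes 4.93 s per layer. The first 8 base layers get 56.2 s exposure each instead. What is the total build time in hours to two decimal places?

Layers = ⌈79.6/0.025⌉ = 3184.
Base layers = 8 × (56.2 + 4.93), so 489.04 s.
Remaining layers: 3176 × (11.6 + 4.93) → 52499.28 s.
Total = 489.04 + 52499.28 = 52988.32 s = 14.72 hours.

14.72 hours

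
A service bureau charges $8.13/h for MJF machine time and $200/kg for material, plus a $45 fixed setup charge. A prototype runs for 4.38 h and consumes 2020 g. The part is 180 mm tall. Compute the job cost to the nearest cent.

$484.61

Time charge = 8.13 × 4.38 = $35.6094.
Feedstock cost = 200 × 2020/1000, so $404.00.
Total = 35.6094 + 404.00 + 45 = 484.6094 ≈ $484.61.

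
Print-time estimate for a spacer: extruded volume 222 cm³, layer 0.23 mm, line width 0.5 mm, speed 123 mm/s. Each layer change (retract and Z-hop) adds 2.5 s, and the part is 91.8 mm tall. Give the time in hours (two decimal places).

Line area = 0.23 × 0.5 = 0.115 mm².
Total extruded path = 222000/0.115 = 1930434.8 mm.
Time extruding = 1930434.8 / 123 = 15694.6 s.
Layer count = ceil(91.8 / 0.23) = 400.
Non-print overhead = 400 × 2.5, so 1000 s.
Total = 15694.6 + 1000 = 16694.6 s = 4.64 hours.

4.64 hours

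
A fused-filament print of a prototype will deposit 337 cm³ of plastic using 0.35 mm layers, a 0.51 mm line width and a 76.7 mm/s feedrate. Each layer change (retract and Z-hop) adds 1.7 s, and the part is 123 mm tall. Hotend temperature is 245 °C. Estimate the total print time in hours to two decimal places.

Bead cross-section = 0.35 × 0.51 = 0.1785 mm².
Path length: 337000 mm³ / 0.1785 mm² → 1887955.2 mm.
Extrusion time: 1887955.2 / 76.7 → 24614.8 s.
Layers = ⌈123/0.35⌉ = 352.
Non-print overhead: 352 × 1.7 → 598.4 s.
Total = 24614.8 + 598.4 = 25213.2 s = 7.00 hours.

7.00 hours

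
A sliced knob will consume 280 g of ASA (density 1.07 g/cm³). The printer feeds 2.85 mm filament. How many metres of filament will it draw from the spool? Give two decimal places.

Extruded volume: 280/1.07 = 261.6822 cm³ (261682.2 mm³).
Cross-section of 2.85 mm filament: π·(2.85/2)² = 6.3794 mm².
L = V/A = 261682.2/6.3794 = 41019.88 mm → 41.02 m.

41.02 m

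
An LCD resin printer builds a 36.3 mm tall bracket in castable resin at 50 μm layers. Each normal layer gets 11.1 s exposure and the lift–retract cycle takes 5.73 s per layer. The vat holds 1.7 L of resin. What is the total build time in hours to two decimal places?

3.39 hours

Layer count = ceil(36.3 / 0.05) = 726.
Cycle time = 11.1 + 5.73, so 16.83 s.
Total = 726 × 16.83 = 12218.58 s = 3.39 hours.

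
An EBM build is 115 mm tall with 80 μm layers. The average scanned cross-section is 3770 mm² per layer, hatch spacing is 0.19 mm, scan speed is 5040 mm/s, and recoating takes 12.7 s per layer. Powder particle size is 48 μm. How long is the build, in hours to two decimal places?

Layers = ⌈115/0.08⌉ = 1438.
Hatch length per layer = 3770 / 0.19, so 19842.1 mm.
Per-layer scan time = 19842.1 / 5040, so 3.9369 s.
Per-layer time = 3.9369 + 12.7, so 16.6369 s.
Build time = 1438 × 16.6369 = 23923.8622 s = 6.65 hours.

6.65 hours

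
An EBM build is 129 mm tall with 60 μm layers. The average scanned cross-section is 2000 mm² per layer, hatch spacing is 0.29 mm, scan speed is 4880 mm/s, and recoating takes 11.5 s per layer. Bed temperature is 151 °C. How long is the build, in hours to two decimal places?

Number of layers: 129 / 0.06 → 2150 (rounded up).
Per-layer scan distance = 2000 / 0.29 = 6896.6 mm.
Per-layer scan time = 6896.6 / 4880, so 1.4132 s.
Layer cycle = 1.4132 + 11.5 = 12.9132 s.
2150 layers × 12.9132 s/layer = 27763.38 s, i.e. 7.71 hours.

7.71 hours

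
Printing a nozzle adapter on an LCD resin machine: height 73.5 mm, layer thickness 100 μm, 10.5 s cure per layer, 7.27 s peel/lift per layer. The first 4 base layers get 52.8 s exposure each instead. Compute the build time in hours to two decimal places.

Number of layers: 73.5 / 0.1 → 735 (rounded up).
Base layers = 4 × (52.8 + 7.27), so 240.28 s.
Normal layers: 731 × (10.5 + 7.27) → 12989.87 s.
Sum: 240.28 + 12989.87 = 13230.15 s → 3.68 hours.

3.68 hours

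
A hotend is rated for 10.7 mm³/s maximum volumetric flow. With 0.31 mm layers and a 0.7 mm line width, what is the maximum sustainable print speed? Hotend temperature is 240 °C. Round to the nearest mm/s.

49 mm/s

A = 0.31 × 0.7 = 0.217 mm².
v_max = Q/A = 10.7/0.217 = 49.31 mm/s → 49 mm/s.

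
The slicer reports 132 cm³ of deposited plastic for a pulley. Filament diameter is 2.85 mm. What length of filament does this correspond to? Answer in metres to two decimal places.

20.69 m

Filament cross-section = π × (2.85/2)² = 6.3794 mm².
L = 132000 mm³ / 6.3794 mm² = 20691.6 mm, i.e. 20.69 m.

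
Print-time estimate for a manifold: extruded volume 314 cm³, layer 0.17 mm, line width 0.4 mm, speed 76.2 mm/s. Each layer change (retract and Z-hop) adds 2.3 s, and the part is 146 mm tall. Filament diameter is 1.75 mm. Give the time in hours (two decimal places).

17.38 hours

Bead cross-section = 0.17 × 0.4 = 0.068 mm².
Path length: 314000 mm³ / 0.068 mm² → 4617647.1 mm.
Time extruding = 4617647.1 / 76.2, so 60599 s.
Number of layers: 146 / 0.17 → 859 (rounded up).
Layer-change overhead = 859 × 2.3, so 1975.7 s.
Total = 60599 + 1975.7 = 62574.7 s = 17.38 hours.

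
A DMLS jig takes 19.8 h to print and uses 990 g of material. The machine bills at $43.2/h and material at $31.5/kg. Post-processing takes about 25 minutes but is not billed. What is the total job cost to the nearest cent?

$886.55

Machine cost = 43.2 × 19.8, so $855.36.
Material cost: 31.5 × 990/1000 → $31.185.
Total = 855.36 + 31.185 = 886.545 ≈ $886.55.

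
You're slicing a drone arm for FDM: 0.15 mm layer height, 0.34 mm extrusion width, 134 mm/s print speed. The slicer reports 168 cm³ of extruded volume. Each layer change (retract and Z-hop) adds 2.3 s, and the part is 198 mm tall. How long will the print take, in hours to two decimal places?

7.67 hours

Line area = 0.15 × 0.34 = 0.051 mm².
Total extruded path = 168000/0.051 = 3294117.6 mm.
Extrusion time: 3294117.6 / 134 → 24583 s.
Layer count = ceil(198 / 0.15) = 1320.
Z-hop total = 1320 × 2.3, so 3036 s.
Altogether 24583 + 3036 = 27619 s, i.e. 7.67 hours.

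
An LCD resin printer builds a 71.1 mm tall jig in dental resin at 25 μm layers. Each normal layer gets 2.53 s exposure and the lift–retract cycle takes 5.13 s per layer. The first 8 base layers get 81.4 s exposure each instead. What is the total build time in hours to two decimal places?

6.23 hours

Layer count = ceil(71.1 / 0.025) = 2844.
Bottom layers: 8 × (81.4 + 5.13) → 692.24 s.
Normal layers = 2836 × (2.53 + 5.13), so 21723.76 s.
Sum: 692.24 + 21723.76 = 22416 s → 6.23 hours.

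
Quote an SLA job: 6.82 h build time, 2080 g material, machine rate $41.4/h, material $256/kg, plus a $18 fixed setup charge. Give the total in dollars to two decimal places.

$832.83

Machine-time cost = 41.4 × 6.82, so $282.348.
Material cost = 256 × 2080/1000, so $532.48.
Adding setup: 282.348 + 532.48 + 18 → 832.828 ≈ $832.83.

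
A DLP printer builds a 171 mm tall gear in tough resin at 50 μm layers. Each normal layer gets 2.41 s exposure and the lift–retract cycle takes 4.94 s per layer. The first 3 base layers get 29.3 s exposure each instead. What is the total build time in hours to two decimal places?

Layer count = ceil(171 / 0.05) = 3420.
Burn-in layers = 3 × (29.3 + 4.94), so 102.72 s.
Regular layers = 3417 × (2.41 + 4.94), so 25114.95 s.
Total = 102.72 + 25114.95 = 25217.67 s = 7.00 hours.

7.00 hours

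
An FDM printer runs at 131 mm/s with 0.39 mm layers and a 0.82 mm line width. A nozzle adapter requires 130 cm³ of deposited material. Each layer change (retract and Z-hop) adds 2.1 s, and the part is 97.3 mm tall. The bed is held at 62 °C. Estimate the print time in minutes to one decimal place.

60.5 minutes

Bead cross-section: 0.39 × 0.82 → 0.3198 mm².
Toolpath length = 130 cm³ / 0.3198 mm² = 130000 / 0.3198 = 406504.1 mm.
Time extruding: 406504.1 / 131 → 3103.1 s.
Number of layers: 97.3 / 0.39 → 250 (rounded up).
Z-hop total = 250 × 2.1 = 525 s.
Total = 3103.1 + 525 = 3628.1 s = 60.5 minutes.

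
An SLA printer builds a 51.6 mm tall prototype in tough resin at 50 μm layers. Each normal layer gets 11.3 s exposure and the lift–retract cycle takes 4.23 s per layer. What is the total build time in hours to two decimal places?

Number of layers: 51.6 / 0.05 → 1032 (rounded up).
Each layer takes = 11.3 + 4.23, so 15.53 s.
Build time: 1032 × 15.53 s = 16026.96 s, i.e. 4.45 hours.

4.45 hours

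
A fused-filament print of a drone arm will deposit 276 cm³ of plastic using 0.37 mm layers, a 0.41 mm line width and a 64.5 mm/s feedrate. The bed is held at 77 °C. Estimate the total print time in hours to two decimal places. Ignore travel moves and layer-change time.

Line area: 0.37 × 0.41 → 0.1517 mm².
Path length: 276000 mm³ / 0.1517 mm² → 1819380.4 mm.
Time extruding = 1819380.4 / 64.5, so 28207.4 s.
In the requested units: 28207.4 s = 7.84 hours.

7.84 hours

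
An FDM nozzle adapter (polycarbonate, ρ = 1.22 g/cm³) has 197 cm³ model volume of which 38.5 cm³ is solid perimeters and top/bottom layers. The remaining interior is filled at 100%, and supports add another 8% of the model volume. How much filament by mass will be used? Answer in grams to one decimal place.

259.6 g

Infill region: 197 − 38.5 → 158.5 cm³.
Deposited infill = 1.00 × 158.5 = 158.5 cm³.
Support: 0.08 × 197 → 15.76 cm³.
Total extruded = 38.5 + 158.5 + 15.76 = 212.76 cm³.
Mass = 212.76 × 1.22 = 259.5672 g.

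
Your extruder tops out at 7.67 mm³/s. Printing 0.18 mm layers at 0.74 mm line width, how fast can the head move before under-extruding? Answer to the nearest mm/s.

Bead cross-section = 0.18 × 0.74, so 0.1332 mm².
v_max = Q/A = 7.67/0.1332 = 57.58 mm/s → 58 mm/s.

58 mm/s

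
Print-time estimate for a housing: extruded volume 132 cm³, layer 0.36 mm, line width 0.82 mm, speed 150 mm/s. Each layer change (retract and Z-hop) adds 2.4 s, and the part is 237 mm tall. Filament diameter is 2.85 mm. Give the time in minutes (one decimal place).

76.0 minutes

Line area = 0.36 × 0.82, so 0.2952 mm².
Path length: 132000 mm³ / 0.2952 mm² → 447154.5 mm.
Extrusion time: 447154.5 / 150 → 2981 s.
Number of layers: 237 / 0.36 → 659 (rounded up).
Non-print overhead: 659 × 2.4 → 1581.6 s.
Total = 2981 + 1581.6 = 4562.6 s = 76.0 minutes.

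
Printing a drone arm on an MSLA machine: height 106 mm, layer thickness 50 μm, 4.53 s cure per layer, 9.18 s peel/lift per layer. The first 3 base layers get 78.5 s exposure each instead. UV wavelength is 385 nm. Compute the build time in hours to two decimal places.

8.14 hours

Layers = ⌈106/0.05⌉ = 2120.
Base layers = 3 × (78.5 + 9.18) = 263.04 s.
Regular layers: 2117 × (4.53 + 9.18) → 29024.07 s.
Total = 263.04 + 29024.07 = 29287.11 s = 8.14 hours.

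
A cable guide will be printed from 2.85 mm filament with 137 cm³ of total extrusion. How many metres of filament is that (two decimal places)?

Cross-section of 2.85 mm filament: π·(2.85/2)² = 6.3794 mm².
L = 137000 mm³ / 6.3794 mm² = 21475.37 mm, i.e. 21.48 m.

21.48 m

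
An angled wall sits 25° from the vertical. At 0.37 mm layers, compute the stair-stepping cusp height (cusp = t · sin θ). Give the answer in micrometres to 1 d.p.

156.4 μm

h_c = t·sin θ = 0.37 × 0.4226 = 0.156362 mm (156.4 μm).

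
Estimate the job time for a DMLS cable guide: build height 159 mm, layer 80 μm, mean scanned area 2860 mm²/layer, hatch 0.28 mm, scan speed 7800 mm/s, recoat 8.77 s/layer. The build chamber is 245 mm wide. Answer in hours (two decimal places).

Layer count = ceil(159 / 0.08) = 1988.
Scan path per layer = 2860 / 0.28, so 10214.3 mm.
Scan time per layer = 10214.3 / 7800 = 1.3095 s.
Time per layer = 1.3095 + 8.77 = 10.0795 s.
Total: 1988 × 10.0795 s = 20038.046 s → 5.57 hours.

5.57 hours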